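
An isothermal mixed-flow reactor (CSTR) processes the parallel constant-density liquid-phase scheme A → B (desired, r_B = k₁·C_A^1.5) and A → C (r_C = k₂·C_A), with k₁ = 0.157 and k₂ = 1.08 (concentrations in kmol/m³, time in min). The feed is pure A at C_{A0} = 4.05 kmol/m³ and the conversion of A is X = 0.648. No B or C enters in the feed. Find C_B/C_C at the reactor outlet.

Exit C_A = C_{A0}(1−X) = 4.05×0.352 = 1.426 kmol/m³.
In a CSTR the entire volume is at exit conditions, so r_B = 0.157×1.426^1.5 = 0.2672 and r_C = 1.08×1.426 = 1.540.
Overall selectivity = C_B/C_C = r_Bτ/(r_Cτ) = r_B/r_C = 0.174.

0.174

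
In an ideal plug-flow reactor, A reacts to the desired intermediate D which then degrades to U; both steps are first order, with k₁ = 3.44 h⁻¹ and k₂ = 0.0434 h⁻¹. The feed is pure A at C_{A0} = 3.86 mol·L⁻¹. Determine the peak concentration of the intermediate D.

3.65 mol·L⁻¹

Evaluating C_D at τ_opt = ln(k₂/k₁)/(k₂−k₁) gives C_{D,max}/C_{A0} = (k₁/k₂)^[k₂/(k₂−k₁)].
= (3.44/0.0434)^(0.0434/(0.0434−3.44)) = (79.26)^(-0.01278) = 0.9457.
C_{D,max} = 0.9457×3.86 = 3.65 mol·L⁻¹.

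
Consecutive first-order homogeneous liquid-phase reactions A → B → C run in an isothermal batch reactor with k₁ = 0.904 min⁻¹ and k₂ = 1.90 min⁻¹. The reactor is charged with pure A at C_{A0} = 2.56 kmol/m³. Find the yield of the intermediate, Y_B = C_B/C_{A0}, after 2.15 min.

Solving the coupled first-order balances gives C_B(t) = [k₁/(k₂−k₁)]·C_{A0}·(e^(−k₁t) − e^(−k₂t)).
e^(−k₁t) = e^(−0.904×2.15) = e^(−1.944) = 0.1432; e^(−k₂t) = e^(−4.085) = 0.01682.
C_B = 0.904×2.56/(1.90−0.904) × (0.1432−0.01682) = 2.324×0.1264 = 0.2936 kmol/m³.
Y_B = C_B/C_{A0} = 0.2936/2.56 = 0.115.

0.115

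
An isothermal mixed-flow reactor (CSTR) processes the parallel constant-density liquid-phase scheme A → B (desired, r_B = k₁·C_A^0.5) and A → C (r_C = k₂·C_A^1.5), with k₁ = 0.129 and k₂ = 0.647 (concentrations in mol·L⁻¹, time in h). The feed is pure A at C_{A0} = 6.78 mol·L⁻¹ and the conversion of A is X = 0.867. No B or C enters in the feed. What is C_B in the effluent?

Exit C_A = C_{A0}(1−X) = 6.78×0.133 = 0.9017 mol·L⁻¹.
In a CSTR the entire volume is at exit conditions, so r_B = 0.129×0.9017^0.5 = 0.1225 and r_C = 0.647×0.9017^1.5 = 0.5540.
Fraction of consumed A going to B: r_B/(r_B+r_C) = 0.1811.
C_B = 0.1811·C_{A0}·X = 0.1811×6.78×0.867 = 1.06 mol·L⁻¹.

1.06 mol·L⁻¹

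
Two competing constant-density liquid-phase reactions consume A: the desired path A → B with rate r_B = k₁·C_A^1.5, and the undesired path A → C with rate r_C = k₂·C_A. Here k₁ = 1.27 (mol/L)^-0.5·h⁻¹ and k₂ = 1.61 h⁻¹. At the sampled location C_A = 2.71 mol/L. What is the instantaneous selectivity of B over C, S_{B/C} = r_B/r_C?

S_{B/C} = r_B/r_C = (k₁·C_A^1.5)/(k₂·C_A) = (k₁/k₂)·C_A^0.5.
= (1.27×2.710^1.5) / (1.61×2.710) = 5.666/4.363 = 1.30.

1.30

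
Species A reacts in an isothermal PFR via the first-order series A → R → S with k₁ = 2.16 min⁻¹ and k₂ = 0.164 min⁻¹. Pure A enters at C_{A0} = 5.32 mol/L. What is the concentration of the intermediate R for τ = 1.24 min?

Solving the coupled first-order balances gives C_R(τ) = [k₁/(k₂−k₁)]·C_{A0}·(e^(−k₁τ) − e^(−k₂τ)).
e^(−k₁τ) = e^(−2.16×1.24) = e^(−2.678) = 0.06867; e^(−k₂τ) = e^(−0.2034) = 0.8160.
C_R = 2.16×5.32/(0.164−2.16) × (0.06867−0.8160) = (-5.757)×(-0.7473) = 4.302 mol/L.

4.30 mol/L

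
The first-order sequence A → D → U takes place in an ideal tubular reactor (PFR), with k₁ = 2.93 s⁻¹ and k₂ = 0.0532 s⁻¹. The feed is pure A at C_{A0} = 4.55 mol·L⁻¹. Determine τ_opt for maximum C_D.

Setting dC_D/dτ = 0 gives τ_opt = ln(k₂/k₁)/(k₂−k₁).
= ln(0.0532/2.93)/(0.0532−2.93) = ln(0.01816)/-2.877 = -4.009/-2.877 = 1.39 s.

1.39 s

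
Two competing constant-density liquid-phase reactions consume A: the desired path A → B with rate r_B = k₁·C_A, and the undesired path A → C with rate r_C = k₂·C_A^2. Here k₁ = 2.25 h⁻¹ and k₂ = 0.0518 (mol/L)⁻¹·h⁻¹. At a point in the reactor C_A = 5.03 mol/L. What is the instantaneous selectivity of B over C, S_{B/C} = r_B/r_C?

S_{B/C} = r_B/r_C = (k₁·C_A)/(k₂·C_A^2) = (k₁/k₂)·C_A⁻¹.
= (2.25×5.030) / (0.0518×5.030^2) = 11.32/1.311 = 8.64.
The undesired path is higher order in A, so low C_A (CSTR or dilute feed) favours B.

8.64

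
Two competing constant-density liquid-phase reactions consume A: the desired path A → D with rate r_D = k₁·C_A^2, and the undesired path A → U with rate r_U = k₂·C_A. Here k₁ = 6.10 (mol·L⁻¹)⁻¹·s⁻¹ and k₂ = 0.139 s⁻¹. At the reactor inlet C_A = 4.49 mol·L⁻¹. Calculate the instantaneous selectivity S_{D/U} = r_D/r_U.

197

S_{D/U} = r_D/r_U = (k₁·C_A^2)/(k₂·C_A) = (k₁/k₂)·C_A.
= (6.10×4.490^2) / (0.139×4.490) = 123.0/0.6241 = 197.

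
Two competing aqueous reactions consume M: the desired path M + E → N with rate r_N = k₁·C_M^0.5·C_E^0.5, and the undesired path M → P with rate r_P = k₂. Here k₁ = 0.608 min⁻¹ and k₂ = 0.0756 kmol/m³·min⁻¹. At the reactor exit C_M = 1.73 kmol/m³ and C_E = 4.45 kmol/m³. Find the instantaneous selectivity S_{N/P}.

22.3

S_{N/P} = r_N/r_P = (k₁·C_M^0.5·C_E^0.5)/(k₂) = (k₁/k₂)·C_M^0.5·C_E^0.5.
= (0.608×1.730^0.5×4.450^0.5) / (0.0756) = 1.687/0.07560 = 22.3.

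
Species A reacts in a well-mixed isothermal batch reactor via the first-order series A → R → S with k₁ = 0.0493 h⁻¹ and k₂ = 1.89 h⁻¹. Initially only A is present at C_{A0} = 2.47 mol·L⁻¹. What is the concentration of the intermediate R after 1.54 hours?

0.0577 mol·L⁻¹

For first-order series with pure A initially, C_R(t) = k₁C_{A0}/(k₂−k₁)·(e^(−k₁t) − e^(−k₂t)).
e^(−k₁t) = e^(−0.0493×1.54) = e^(−0.07592) = 0.9269; e^(−k₂t) = e^(−2.911) = 0.05444.
C_R = 0.0493×2.47/(1.89−0.0493) × (0.9269−0.05444) = 0.06615×0.8724 = 0.05772 mol·L⁻¹.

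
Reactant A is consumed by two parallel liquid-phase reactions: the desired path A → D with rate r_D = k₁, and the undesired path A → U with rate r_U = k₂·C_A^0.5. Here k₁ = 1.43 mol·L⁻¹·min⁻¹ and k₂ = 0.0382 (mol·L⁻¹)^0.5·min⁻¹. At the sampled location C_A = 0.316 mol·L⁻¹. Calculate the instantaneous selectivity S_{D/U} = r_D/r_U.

66.6

S_{D/U} = r_D/r_U = (k₁)/(k₂·C_A^0.5) = (k₁/k₂)·C_A^-0.5.
= (1.43) / (0.0382×0.3160^0.5) = 1.430/0.02147 = 66.6.
The undesired path is higher order in A, so low C_A (CSTR or dilute feed) favours D.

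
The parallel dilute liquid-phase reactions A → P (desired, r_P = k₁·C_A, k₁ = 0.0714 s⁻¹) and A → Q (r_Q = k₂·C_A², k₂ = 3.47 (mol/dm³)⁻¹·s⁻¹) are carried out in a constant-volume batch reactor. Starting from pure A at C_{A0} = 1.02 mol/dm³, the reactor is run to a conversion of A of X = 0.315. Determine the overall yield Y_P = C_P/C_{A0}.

C_A = C_{A0}(1−X) = 0.6987 mol/dm³.
Along a PFR/batch, dC_P/dC_A = −r_P/(r_P+r_Q) = −k₁/(k₁+k₂·C_A).
Integrating from C_{A0} to C_A: C_P = (0.0714/3.47)·ln[(0.0714+3.47·1.02)/(0.0714+3.47·0.699)] = 0.02058·ln(3.611/2.496) = 0.007599 mol/dm³.
Y_P = C_P/C_{A0} = 0.007599/1.02 = 0.00745.

0.00745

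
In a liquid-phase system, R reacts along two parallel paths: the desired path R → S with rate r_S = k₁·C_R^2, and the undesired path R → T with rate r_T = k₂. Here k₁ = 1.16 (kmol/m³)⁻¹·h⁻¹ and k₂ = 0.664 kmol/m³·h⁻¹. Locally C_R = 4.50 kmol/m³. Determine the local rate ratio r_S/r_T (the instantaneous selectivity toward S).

35.4

S_{S/T} = r_S/r_T = (k₁·C_R^2)/(k₂) = (k₁/k₂)·C_R^2.
= (1.16×4.500^2) / (0.664) = 23.49/0.6640 = 35.4.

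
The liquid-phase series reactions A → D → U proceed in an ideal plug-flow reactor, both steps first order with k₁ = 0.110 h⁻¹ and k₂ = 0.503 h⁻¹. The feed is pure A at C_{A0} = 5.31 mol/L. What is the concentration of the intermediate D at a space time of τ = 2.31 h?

The intermediate concentration in a first-order A→B→C sequence is C_D = k₁C_{A0}(e^(−k₁τ) − e^(−k₂τ))/(k₂−k₁).
e^(−k₁τ) = e^(−0.110×2.31) = e^(−0.2541) = 0.7756; e^(−k₂τ) = e^(−1.162) = 0.3129.
C_D = 0.110×5.31/(0.503−0.110) × (0.7756−0.3129) = 1.486×0.4627 = 0.6877 mol/L.

0.688 mol/L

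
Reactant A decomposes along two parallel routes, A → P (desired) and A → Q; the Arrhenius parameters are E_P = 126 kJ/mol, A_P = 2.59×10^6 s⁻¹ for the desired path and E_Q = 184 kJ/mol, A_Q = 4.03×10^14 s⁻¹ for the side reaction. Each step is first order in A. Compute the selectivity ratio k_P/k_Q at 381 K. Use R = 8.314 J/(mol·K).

0.575

k_P/k_Q = (A_P/A_Q)·exp[−(E_P−E_Q)/(RT)] = (A_P/A_Q)·exp[(E_Q−E_P)/(RT)].
(E_Q−E_P)/(RT) = (184−126)×10³/(8.314×381) = 58000/3168 = 18.31.
k_P/k_Q = (2.59×10^6/4.03×10^14)·exp(18.31) = 6.427×10^-9 × 8.954×10^7 = 0.575.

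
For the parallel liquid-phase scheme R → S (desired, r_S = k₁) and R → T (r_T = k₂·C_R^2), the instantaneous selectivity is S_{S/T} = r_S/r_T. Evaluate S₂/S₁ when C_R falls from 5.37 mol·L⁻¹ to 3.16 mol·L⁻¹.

S_{S/T} = (k₁/k₂)·C_R^-2, so S₂/S₁ = (C_{R,2}/C_{R,1})^-2.
= (3.16/5.37)^(-2) = (0.5885)^(-2) = 2.89.
Selectivity toward S rises as C_R falls — low-concentration operation is favoured.

2.89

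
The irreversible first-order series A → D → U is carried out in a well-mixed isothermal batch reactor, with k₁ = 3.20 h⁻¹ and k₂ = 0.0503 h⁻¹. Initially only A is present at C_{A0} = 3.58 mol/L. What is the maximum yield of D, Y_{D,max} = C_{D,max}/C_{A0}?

0.936

At the optimum, C_{D,max}/C_{A0} = (k₁/k₂)^[k₂/(k₂−k₁)].
= (3.20/0.0503)^(0.0503/(0.0503−3.20)) = (63.62)^(-0.01597) = 0.9358.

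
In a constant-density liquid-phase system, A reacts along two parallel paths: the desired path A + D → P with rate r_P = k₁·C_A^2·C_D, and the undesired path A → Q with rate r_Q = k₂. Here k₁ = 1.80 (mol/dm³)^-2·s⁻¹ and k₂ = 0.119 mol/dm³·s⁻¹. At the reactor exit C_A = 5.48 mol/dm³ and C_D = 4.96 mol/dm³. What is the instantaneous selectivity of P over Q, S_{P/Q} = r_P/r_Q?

2253

S_{P/Q} = r_P/r_Q = (k₁·C_A^2·C_D)/(k₂) = (k₁/k₂)·C_A^2·C_D.
= (1.80×5.480^2×4.960) / (0.119) = 268.1/0.1190 = 2253.
Since the desired path is higher order in A, keeping C_A high (PFR or concentrated feed) favours P.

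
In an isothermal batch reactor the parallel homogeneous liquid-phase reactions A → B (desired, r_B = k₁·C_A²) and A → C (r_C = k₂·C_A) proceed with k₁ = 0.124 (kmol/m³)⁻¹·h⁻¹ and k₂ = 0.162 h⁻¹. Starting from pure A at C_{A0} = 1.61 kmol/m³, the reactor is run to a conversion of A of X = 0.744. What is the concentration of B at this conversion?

C_A = C_{A0}(1−X) = 0.4122 kmol/m³.
Along a PFR/batch, dC_C/dC_A = −r_C/(r_B+r_C) = −k₂/(k₂+k₁·C_A).
Integrating from C_{A0} to C_A: C_C = (0.162/0.124)·ln[(0.162+0.124·1.61)/(0.162+0.124·0.412)] = 1.306·ln(0.3616/0.2131) = 0.6909 kmol/m³.
Then C_B = (C_{A0}−C_A) − C_C = 1.198 − 0.6909 = 0.5069 kmol/m³.

0.507 kmol/m³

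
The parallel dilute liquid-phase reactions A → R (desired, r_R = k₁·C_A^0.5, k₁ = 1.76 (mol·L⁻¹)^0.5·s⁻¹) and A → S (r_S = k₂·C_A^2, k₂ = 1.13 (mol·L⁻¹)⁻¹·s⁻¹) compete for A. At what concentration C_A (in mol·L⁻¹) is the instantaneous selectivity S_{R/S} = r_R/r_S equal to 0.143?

S_{R/S} = (k₁/k₂)·C_A^-1.5 ⇒ C_A = (S·k₂/k₁)^(1/(-1.5)).
= (0.143×1.13/1.76)^(-0.6667) = (0.09181)^(-0.6667) = 4.91 mol·L⁻¹.

4.91 mol·L⁻¹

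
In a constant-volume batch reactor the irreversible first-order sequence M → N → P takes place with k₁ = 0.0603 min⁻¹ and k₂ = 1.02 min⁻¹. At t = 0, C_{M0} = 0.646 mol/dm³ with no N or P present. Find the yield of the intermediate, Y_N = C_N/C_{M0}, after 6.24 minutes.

0.0430

Solving the coupled first-order balances gives C_N(t) = [k₁/(k₂−k₁)]·C_{M0}·(e^(−k₁t) − e^(−k₂t)).
e^(−k₁t) = e^(−0.0603×6.24) = e^(−0.3763) = 0.6864; e^(−k₂t) = e^(−6.365) = 0.001721.
C_N = 0.0603×0.646/(1.02−0.0603) × (0.6864−0.001721) = 0.04059×0.6847 = 0.02779 mol/dm³.
Y_N = C_N/C_{M0} = 0.02779/0.646 = 0.0430.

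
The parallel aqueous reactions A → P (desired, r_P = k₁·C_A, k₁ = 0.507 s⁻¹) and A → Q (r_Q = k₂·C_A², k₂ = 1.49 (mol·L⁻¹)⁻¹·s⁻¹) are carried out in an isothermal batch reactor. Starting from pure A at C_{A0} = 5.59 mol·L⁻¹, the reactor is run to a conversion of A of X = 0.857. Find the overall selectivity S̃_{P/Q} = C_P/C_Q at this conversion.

C_A = C_{A0}(1−X) = 0.7994 mol·L⁻¹.
Along a PFR/batch, dC_P/dC_A = −r_P/(r_P+r_Q) = −k₁/(k₁+k₂·C_A).
Integrating from C_{A0} to C_A: C_P = (0.507/1.49)·ln[(0.507+1.49·5.59)/(0.507+1.49·0.799)] = 0.3403·ln(8.836/1.698) = 0.5612 mol·L⁻¹.
C_Q = (C_{A0}−C_A)−C_P = 4.229 mol·L⁻¹; S̃_{P/Q} = 0.5612/4.229 = 0.133.

0.133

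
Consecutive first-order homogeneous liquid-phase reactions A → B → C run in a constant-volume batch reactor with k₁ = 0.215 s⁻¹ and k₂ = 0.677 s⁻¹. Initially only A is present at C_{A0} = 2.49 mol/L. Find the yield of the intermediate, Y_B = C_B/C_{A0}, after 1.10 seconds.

0.146

For first-order series with pure A initially, C_B(t) = k₁C_{A0}/(k₂−k₁)·(e^(−k₁t) − e^(−k₂t)).
e^(−k₁t) = e^(−0.215×1.10) = e^(−0.2365) = 0.7894; e^(−k₂t) = e^(−0.7447) = 0.4749.
C_B = 0.215×2.49/(0.677−0.215) × (0.7894−0.4749) = 1.159×0.3145 = 0.3644 mol/L.
Y_B = C_B/C_{A0} = 0.3644/2.49 = 0.146.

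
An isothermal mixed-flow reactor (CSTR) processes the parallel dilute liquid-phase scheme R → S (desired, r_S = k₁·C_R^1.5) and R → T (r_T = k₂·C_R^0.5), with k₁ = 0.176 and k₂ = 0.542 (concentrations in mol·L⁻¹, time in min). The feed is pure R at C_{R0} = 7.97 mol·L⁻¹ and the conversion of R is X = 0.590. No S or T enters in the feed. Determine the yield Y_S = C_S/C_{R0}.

0.304

Exit C_R = C_{R0}(1−X) = 7.97×0.410 = 3.268 mol·L⁻¹.
A CSTR operates uniformly at the exit composition, giving r_S = 1.040 and r_T = 0.9798 (each k·C_R^n at C_R = 3.268).
Fraction of consumed R going to S: r_S/(r_S+r_T) = 0.5148.
C_S = 0.5148·C_{R0}·X = 0.5148×7.97×0.590 = 2.42 mol·L⁻¹; Y_S = C_S/C_{R0} = 0.304.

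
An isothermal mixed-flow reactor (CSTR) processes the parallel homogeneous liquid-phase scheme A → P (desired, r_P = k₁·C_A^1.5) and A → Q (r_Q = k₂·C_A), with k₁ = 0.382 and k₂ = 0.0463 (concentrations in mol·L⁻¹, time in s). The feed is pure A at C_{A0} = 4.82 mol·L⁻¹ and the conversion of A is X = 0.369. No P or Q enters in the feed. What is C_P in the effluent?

1.66 mol·L⁻¹

Exit C_A = C_{A0}(1−X) = 4.82×0.631 = 3.041 mol·L⁻¹.
In a CSTR the entire volume is at exit conditions, so r_P = 0.382×3.041^1.5 = 2.026 and r_Q = 0.0463×3.041 = 0.1408.
Fraction of consumed A going to P: r_P/(r_P+r_Q) = 0.9350.
C_P = 0.9350·C_{A0}·X = 0.9350×4.82×0.369 = 1.66 mol·L⁻¹.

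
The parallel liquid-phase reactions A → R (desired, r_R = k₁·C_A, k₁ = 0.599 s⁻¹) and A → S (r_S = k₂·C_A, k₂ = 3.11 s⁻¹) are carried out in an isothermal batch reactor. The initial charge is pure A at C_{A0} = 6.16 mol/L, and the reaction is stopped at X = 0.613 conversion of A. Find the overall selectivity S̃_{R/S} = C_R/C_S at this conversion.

C_A = C_{A0}(1−X) = 2.384 mol/L.
Both paths are first order in A, so the instantaneous fraction to R is constant: dC_R/d(−C_A) = k₁/(k₁+k₂) = 0.1615.
C_R = 0.1615·(C_{A0}−C_A) = 0.1615×3.776 = 0.610 mol/L.
C_S = (C_{A0}−C_A)−C_R = 3.166 mol/L; S̃_{R/S} = 0.6098/3.166 = 0.193.

0.193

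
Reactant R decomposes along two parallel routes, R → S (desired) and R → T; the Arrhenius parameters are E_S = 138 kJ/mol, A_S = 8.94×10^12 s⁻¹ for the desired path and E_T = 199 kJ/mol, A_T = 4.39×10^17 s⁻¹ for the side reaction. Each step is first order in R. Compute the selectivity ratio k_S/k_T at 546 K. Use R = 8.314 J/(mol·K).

14.0

With equal orders, S_{S/T} = k_S/k_T = (A_S/A_T)·exp[(E_T−E_S)/(RT)].
(E_T−E_S)/(RT) = (199−138)×10³/(8.314×546) = 61000/4539 = 13.44.
k_S/k_T = (8.94×10^12/4.39×10^17)·exp(13.44) = 2.036×10^-5 × 6.854×10^5 = 14.0.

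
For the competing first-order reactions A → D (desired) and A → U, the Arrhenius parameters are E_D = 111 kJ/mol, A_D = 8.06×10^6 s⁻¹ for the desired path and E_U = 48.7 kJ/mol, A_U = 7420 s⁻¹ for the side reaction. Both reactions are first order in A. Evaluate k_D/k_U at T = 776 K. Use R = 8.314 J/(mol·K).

0.0695

Since both paths have the same order in A, the concentration cancels and S_{D/U} = k_D/k_U = (A_D/A_U)·exp[(E_U−E_D)/(RT)].
(E_U−E_D)/(RT) = (48.7−111)×10³/(8.314×776) = -62300/6452 = -9.656.
k_D/k_U = (8.06×10^6/7420)·exp(-9.656) = 1086 × 6.401×10^-5 = 0.0695.
Since E_D > E_U, raising the temperature improves selectivity toward D.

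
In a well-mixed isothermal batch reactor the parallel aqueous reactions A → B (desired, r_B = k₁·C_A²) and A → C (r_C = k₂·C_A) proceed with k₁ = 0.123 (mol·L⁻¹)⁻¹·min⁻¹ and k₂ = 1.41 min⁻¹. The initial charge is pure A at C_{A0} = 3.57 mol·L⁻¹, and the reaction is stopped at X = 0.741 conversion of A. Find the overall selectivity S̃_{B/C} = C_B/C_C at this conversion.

C_A = C_{A0}(1−X) = 0.9246 mol·L⁻¹.
Along a PFR/batch, dC_C/dC_A = −r_C/(r_B+r_C) = −k₂/(k₂+k₁·C_A).
Integrating from C_{A0} to C_A: C_C = (1.41/0.123)·ln[(1.41+0.123·3.57)/(1.41+0.123·0.925)] = 11.46·ln(1.849/1.524) = 2.219 mol·L⁻¹.
Then C_B = (C_{A0}−C_A) − C_C = 2.645 − 2.219 = 0.4267 mol·L⁻¹.
S̃_{B/C} = C_B/C_C = 0.4267/2.219 = 0.192.

0.192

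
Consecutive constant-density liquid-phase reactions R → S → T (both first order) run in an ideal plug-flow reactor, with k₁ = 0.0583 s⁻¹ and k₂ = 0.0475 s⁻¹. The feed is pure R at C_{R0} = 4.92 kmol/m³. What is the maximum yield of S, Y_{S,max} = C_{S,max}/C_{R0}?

Evaluating C_S at τ_opt = ln(k₂/k₁)/(k₂−k₁) gives C_{S,max}/C_{R0} = (k₁/k₂)^[k₂/(k₂−k₁)].
= (0.0583/0.0475)^(0.0475/(0.0475−0.0583)) = (1.227)^(-4.398) = 0.4061.

0.406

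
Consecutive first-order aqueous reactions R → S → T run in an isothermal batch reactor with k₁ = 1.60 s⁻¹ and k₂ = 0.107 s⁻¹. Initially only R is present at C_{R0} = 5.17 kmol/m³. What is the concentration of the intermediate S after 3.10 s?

The intermediate concentration in a first-order A→B→C sequence is C_S = k₁C_{R0}(e^(−k₁t) − e^(−k₂t))/(k₂−k₁).
e^(−k₁t) = e^(−1.60×3.10) = e^(−4.960) = 0.007013; e^(−k₂t) = e^(−0.3317) = 0.7177.
C_S = 1.60×5.17/(0.107−1.60) × (0.007013−0.7177) = (-5.541)×(-0.7107) = 3.938 kmol/m³.

3.94 kmol/m³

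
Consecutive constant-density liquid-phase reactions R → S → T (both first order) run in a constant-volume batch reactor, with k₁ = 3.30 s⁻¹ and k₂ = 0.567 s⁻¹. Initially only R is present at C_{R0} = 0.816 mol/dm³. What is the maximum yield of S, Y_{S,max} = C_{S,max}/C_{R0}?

0.694

Evaluating C_S at t_opt = ln(k₂/k₁)/(k₂−k₁) gives C_{S,max}/C_{R0} = (k₁/k₂)^[k₂/(k₂−k₁)].
= (3.30/0.567)^(0.567/(0.567−3.30)) = (5.820)^(-0.2075) = 0.6939.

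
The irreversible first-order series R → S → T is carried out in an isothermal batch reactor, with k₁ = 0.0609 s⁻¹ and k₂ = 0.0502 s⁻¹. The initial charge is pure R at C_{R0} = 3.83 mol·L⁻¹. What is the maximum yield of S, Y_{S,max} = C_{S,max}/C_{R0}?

For a first-order series the maximum intermediate yield is C_{S,max}/C_{R0} = (k₁/k₂)^[k₂/(k₂−k₁)].
= (0.0609/0.0502)^(0.0502/(0.0502−0.0609)) = (1.213)^(-4.692) = 0.4039.

0.404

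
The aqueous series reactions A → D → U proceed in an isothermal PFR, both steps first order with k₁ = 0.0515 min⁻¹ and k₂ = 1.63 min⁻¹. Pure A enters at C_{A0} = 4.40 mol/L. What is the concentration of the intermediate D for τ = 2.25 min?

The intermediate concentration in a first-order A→B→C sequence is C_D = k₁C_{A0}(e^(−k₁τ) − e^(−k₂τ))/(k₂−k₁).
e^(−k₁τ) = e^(−0.0515×2.25) = e^(−0.1159) = 0.8906; e^(−k₂τ) = e^(−3.667) = 0.02554.
C_D = 0.0515×4.40/(1.63−0.0515) × (0.8906−0.02554) = 0.1436×0.8650 = 0.1242 mol/L.

0.124 mol/L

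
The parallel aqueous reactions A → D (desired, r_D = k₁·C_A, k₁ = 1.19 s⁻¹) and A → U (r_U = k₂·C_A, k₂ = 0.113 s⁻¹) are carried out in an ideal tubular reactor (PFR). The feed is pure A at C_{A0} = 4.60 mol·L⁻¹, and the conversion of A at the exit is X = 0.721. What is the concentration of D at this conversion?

C_A = C_{A0}(1−X) = 1.283 mol·L⁻¹.
Both paths are first order in A, so the instantaneous fraction to D is constant: dC_D/d(−C_A) = k₁/(k₁+k₂) = 0.9133.
C_D = 0.9133·(C_{A0}−C_A) = 0.9133×3.317 = 3.03 mol·L⁻¹.

3.03 mol·L⁻¹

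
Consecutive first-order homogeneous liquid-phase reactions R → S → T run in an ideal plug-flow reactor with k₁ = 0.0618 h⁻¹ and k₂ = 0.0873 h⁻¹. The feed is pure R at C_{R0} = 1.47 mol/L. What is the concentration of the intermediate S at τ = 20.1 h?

0.413 mol/L

Solving the coupled first-order balances gives C_S(τ) = [k₁/(k₂−k₁)]·C_{R0}·(e^(−k₁τ) − e^(−k₂τ)).
e^(−k₁τ) = e^(−0.0618×20.1) = e^(−1.242) = 0.2888; e^(−k₂τ) = e^(−1.755) = 0.1730.
C_S = 0.0618×1.47/(0.0873−0.0618) × (0.2888−0.1730) = 3.563×0.1158 = 0.4125 mol/L.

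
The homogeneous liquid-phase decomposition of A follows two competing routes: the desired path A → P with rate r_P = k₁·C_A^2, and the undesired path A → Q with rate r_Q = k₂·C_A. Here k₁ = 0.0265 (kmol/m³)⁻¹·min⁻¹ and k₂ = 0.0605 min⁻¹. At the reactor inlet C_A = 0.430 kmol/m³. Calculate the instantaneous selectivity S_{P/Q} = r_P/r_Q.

0.188

S_{P/Q} = r_P/r_Q = (k₁·C_A^2)/(k₂·C_A) = (k₁/k₂)·C_A.
= (0.0265×0.4300^2) / (0.0605×0.4300) = 0.004900/0.02601 = 0.188.
Since the desired path is higher order in A, keeping C_A high (PFR or concentrated feed) favours P.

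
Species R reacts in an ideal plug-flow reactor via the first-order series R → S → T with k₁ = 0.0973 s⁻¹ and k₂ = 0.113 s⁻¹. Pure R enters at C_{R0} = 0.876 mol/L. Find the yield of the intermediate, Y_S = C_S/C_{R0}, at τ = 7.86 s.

The intermediate concentration in a first-order A→B→C sequence is C_S = k₁C_{R0}(e^(−k₁τ) − e^(−k₂τ))/(k₂−k₁).
e^(−k₁τ) = e^(−0.0973×7.86) = e^(−0.7648) = 0.4654; e^(−k₂τ) = e^(−0.8882) = 0.4114.
C_S = 0.0973×0.876/(0.113−0.0973) × (0.4654−0.4114) = 5.429×0.05403 = 0.2933 mol/L.
Y_S = C_S/C_{R0} = 0.2933/0.876 = 0.335.

0.335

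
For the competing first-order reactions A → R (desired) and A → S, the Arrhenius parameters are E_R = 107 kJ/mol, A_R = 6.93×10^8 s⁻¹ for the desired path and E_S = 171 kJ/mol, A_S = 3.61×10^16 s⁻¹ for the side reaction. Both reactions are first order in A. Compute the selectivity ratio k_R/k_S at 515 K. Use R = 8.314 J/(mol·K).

k_R/k_S = (A_R/A_S)·exp[−(E_R−E_S)/(RT)] = (A_R/A_S)·exp[(E_S−E_R)/(RT)].
(E_S−E_R)/(RT) = (171−107)×10³/(8.314×515) = 64000/4282 = 14.95.
k_R/k_S = (6.93×10^8/3.61×10^16)·exp(14.95) = 1.920×10^-8 × 3.101×10^6 = 0.0595.

0.0595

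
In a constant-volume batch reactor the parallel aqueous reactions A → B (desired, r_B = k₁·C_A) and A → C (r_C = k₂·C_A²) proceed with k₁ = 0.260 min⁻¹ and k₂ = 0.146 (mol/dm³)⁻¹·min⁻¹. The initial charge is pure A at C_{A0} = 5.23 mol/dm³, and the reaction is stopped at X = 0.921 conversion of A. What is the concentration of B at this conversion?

C_A = C_{A0}(1−X) = 0.4132 mol/dm³.
Along a PFR/batch, dC_B/dC_A = −r_B/(r_B+r_C) = −k₁/(k₁+k₂·C_A).
Integrating from C_{A0} to C_A: C_B = (0.260/0.146)·ln[(0.260+0.146·5.23)/(0.260+0.146·0.413)] = 1.781·ln(1.024/0.3203) = 2.069 mol/dm³.

2.07 mol/dm³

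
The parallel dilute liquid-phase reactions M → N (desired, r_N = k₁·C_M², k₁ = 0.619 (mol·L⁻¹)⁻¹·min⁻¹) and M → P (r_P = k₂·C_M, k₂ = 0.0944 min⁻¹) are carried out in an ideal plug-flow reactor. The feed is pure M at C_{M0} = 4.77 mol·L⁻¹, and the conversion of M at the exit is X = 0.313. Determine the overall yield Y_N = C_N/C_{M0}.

0.301

C_M = C_{M0}(1−X) = 3.277 mol·L⁻¹.
Along a PFR/batch, dC_P/dC_M = −r_P/(r_N+r_P) = −k₂/(k₂+k₁·C_M).
Integrating from C_{M0} to C_M: C_P = (0.0944/0.619)·ln[(0.0944+0.619·4.77)/(0.0944+0.619·3.28)] = 0.1525·ln(3.047/2.123) = 0.05512 mol·L⁻¹.
Then C_N = (C_{M0}−C_M) − C_P = 1.493 − 0.05512 = 1.438 mol·L⁻¹.
Y_N = C_N/C_{M0} = 1.438/4.77 = 0.301.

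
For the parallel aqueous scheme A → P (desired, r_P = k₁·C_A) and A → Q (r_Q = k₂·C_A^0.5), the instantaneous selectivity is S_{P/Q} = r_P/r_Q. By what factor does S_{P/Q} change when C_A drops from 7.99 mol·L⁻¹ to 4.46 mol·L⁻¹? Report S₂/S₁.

S_{P/Q} = (k₁/k₂)·C_A^0.5, so S₂/S₁ = (C_{A,2}/C_{A,1})^0.5.
= (4.46/7.99)^0.5 = (0.5582)^0.5 = 0.747.
Selectivity toward P falls as C_A falls — high-concentration operation is favoured.

0.747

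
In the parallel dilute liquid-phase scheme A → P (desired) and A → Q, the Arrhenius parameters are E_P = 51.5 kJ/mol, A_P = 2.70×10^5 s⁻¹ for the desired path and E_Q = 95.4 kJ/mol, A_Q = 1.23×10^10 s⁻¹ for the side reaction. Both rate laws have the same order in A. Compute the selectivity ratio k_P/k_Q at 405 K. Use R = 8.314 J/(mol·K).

Since both paths have the same order in A, the concentration cancels and S_{P/Q} = k_P/k_Q = (A_P/A_Q)·exp[(E_Q−E_P)/(RT)].
(E_Q−E_P)/(RT) = (95.4−51.5)×10³/(8.314×405) = 43900/3367 = 13.04.
k_P/k_Q = (2.70×10^5/1.23×10^10)·exp(13.04) = 2.195×10^-5 × 4.594×10^5 = 10.1.
Since E_P < E_Q, lowering the temperature improves selectivity toward P.

10.1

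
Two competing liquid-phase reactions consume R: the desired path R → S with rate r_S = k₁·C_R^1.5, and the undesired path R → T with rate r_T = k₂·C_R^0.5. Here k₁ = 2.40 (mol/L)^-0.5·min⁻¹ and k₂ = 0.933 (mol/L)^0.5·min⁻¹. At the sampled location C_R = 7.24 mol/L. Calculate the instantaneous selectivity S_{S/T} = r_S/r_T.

S_{S/T} = r_S/r_T = (k₁·C_R^1.5)/(k₂·C_R^0.5) = (k₁/k₂)·C_R.
= (2.40×7.240^1.5) / (0.933×7.240^0.5) = 46.75/2.510 = 18.6.

18.6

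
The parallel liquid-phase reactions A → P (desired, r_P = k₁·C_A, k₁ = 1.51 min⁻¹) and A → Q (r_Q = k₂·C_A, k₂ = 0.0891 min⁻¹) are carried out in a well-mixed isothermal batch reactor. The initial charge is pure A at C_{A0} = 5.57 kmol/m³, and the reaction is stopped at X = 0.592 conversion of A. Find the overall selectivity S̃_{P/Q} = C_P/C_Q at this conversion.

C_A = C_{A0}(1−X) = 2.273 kmol/m³.
Both paths are first order in A, so the instantaneous fraction to P is constant: dC_P/d(−C_A) = k₁/(k₁+k₂) = 0.9443.
C_P = 0.9443·(C_{A0}−C_A) = 0.9443×3.297 = 3.11 kmol/m³.
C_Q = (C_{A0}−C_A)−C_P = 0.1837 kmol/m³; S̃_{P/Q} = 3.114/0.1837 = 16.9.

16.9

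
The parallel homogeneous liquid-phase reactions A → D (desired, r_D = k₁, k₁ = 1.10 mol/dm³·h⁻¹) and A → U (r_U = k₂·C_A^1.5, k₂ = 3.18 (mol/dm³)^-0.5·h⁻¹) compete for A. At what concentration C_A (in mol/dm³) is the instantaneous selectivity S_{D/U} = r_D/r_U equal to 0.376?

0.946 mol/dm³

S_{D/U} = (k₁/k₂)·C_A^-1.5 ⇒ C_A = (S·k₂/k₁)^(1/(-1.5)).
= (0.376×3.18/1.10)^(-0.6667) = (1.087)^(-0.6667) = 0.946 mol/dm³.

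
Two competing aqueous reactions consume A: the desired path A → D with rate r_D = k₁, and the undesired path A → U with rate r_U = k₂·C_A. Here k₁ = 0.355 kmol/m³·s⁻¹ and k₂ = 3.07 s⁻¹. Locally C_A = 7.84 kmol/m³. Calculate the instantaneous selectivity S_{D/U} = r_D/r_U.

S_{D/U} = r_D/r_U = (k₁)/(k₂·C_A) = (k₁/k₂)·C_A⁻¹.
= (0.355) / (3.07×7.840) = 0.3550/24.07 = 0.0147.
The undesired path is higher order in A, so low C_A (CSTR or dilute feed) favours D.

0.0147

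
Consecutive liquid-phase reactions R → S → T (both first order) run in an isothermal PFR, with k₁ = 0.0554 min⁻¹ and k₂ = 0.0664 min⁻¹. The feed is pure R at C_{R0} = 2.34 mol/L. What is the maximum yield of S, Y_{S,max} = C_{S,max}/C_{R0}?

At the optimum, C_{S,max}/C_{R0} = (k₁/k₂)^[k₂/(k₂−k₁)].
= (0.0554/0.0664)^(0.0664/(0.0664−0.0554)) = (0.8343)^(6.036) = 0.3351.

0.335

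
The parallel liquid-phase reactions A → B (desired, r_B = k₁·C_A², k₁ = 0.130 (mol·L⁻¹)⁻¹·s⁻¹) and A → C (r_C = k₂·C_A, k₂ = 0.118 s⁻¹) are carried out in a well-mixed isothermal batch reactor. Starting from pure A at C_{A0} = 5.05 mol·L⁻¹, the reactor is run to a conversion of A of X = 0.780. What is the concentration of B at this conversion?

2.96 mol·L⁻¹

C_A = C_{A0}(1−X) = 1.111 mol·L⁻¹.
Along a PFR/batch, dC_C/dC_A = −r_C/(r_B+r_C) = −k₂/(k₂+k₁·C_A).
Integrating from C_{A0} to C_A: C_C = (0.118/0.130)·ln[(0.118+0.130·5.05)/(0.118+0.130·1.11)] = 0.9077·ln(0.7745/0.2624) = 0.9823 mol·L⁻¹.
Then C_B = (C_{A0}−C_A) − C_C = 3.939 − 0.9823 = 2.957 mol·L⁻¹.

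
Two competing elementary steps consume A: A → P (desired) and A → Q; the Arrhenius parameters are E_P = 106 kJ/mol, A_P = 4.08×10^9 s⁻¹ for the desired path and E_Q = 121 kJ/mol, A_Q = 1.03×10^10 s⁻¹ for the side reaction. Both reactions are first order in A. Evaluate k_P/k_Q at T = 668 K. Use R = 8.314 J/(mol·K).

With equal orders, S_{P/Q} = k_P/k_Q = (A_P/A_Q)·exp[(E_Q−E_P)/(RT)].
(E_Q−E_P)/(RT) = (121−106)×10³/(8.314×668) = 15000/5554 = 2.701.
k_P/k_Q = (4.08×10^9/1.03×10^10)·exp(2.701) = 0.3961 × 14.89 = 5.90.
Since E_P < E_Q, lowering the temperature improves selectivity toward P.

5.90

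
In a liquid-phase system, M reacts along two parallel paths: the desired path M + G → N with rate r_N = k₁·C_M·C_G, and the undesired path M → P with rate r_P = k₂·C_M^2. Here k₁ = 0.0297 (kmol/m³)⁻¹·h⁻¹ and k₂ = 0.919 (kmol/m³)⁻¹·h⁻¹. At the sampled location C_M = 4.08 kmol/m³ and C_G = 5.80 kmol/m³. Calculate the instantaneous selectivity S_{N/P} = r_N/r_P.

S_{N/P} = r_N/r_P = (k₁·C_M·C_G)/(k₂·C_M^2) = (k₁/k₂)·C_M⁻¹·C_G.
= (0.0297×4.080×5.800) / (0.919×4.080^2) = 0.7028/15.30 = 0.0459.

0.0459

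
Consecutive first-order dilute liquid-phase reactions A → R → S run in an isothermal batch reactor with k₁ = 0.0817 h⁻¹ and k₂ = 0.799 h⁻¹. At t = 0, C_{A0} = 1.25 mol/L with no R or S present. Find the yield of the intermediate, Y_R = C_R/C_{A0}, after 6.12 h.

0.0682

For first-order series with pure A initially, C_R(t) = k₁C_{A0}/(k₂−k₁)·(e^(−k₁t) − e^(−k₂t)).
e^(−k₁t) = e^(−0.0817×6.12) = e^(−0.5000) = 0.6065; e^(−k₂t) = e^(−4.890) = 0.007522.
C_R = 0.0817×1.25/(0.799−0.0817) × (0.6065−0.007522) = 0.1424×0.5990 = 0.08528 mol/L.
Y_R = C_R/C_{A0} = 0.08528/1.25 = 0.0682.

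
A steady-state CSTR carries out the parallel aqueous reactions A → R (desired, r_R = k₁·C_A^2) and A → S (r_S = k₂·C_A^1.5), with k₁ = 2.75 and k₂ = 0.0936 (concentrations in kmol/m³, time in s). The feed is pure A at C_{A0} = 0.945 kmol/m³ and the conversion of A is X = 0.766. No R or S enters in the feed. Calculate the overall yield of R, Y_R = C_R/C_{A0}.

0.714

Exit C_A = C_{A0}(1−X) = 0.945×0.234 = 0.2211 kmol/m³.
A CSTR operates uniformly at the exit composition, giving r_R = 0.1345 and r_S = 0.009733 (each k·C_A^n at C_A = 0.2211).
Fraction of consumed A going to R: r_R/(r_R+r_S) = 0.9325.
C_R = 0.9325·C_{A0}·X = 0.9325×0.945×0.766 = 0.675 kmol/m³; Y_R = C_R/C_{A0} = 0.714.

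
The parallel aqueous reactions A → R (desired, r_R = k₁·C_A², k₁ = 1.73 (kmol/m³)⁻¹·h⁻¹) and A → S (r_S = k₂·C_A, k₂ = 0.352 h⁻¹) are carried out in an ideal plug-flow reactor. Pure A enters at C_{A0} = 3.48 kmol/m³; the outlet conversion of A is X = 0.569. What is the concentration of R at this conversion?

1.82 kmol/m³

C_A = C_{A0}(1−X) = 1.500 kmol/m³.
Along a PFR/batch, dC_S/dC_A = −r_S/(r_R+r_S) = −k₂/(k₂+k₁·C_A).
Integrating from C_{A0} to C_A: C_S = (0.352/1.73)·ln[(0.352+1.73·3.48)/(0.352+1.73·1.50)] = 0.2035·ln(6.372/2.947) = 0.1569 kmol/m³.
Then C_R = (C_{A0}−C_A) − C_S = 1.980 − 0.1569 = 1.823 kmol/m³.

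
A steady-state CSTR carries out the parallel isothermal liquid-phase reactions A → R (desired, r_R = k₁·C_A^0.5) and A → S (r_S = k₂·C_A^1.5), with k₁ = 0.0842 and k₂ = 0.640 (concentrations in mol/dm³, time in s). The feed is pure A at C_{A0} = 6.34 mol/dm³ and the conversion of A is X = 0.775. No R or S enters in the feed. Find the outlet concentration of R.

0.415 mol/dm³

Exit C_A = C_{A0}(1−X) = 6.34×0.225 = 1.426 mol/dm³.
A CSTR operates uniformly at the exit composition, giving r_R = 0.1006 and r_S = 1.090 (each k·C_A^n at C_A = 1.426).
Fraction of consumed A going to R: r_R/(r_R+r_S) = 0.08444.
C_R = 0.08444·C_{A0}·X = 0.08444×6.34×0.775 = 0.415 mol/dm³.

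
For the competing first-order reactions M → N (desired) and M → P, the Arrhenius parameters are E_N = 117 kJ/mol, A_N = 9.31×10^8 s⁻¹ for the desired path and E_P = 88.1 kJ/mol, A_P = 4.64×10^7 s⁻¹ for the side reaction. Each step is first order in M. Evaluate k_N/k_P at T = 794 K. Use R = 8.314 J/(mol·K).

0.252

Since both paths have the same order in M, the concentration cancels and S_{N/P} = k_N/k_P = (A_N/A_P)·exp[(E_P−E_N)/(RT)].
(E_P−E_N)/(RT) = (88.1−117)×10³/(8.314×794) = -28900/6601 = -4.378.
k_N/k_P = (9.31×10^8/4.64×10^7)·exp(-4.378) = 20.06 × 0.01255 = 0.252.
Since E_N > E_P, raising the temperature improves selectivity toward N.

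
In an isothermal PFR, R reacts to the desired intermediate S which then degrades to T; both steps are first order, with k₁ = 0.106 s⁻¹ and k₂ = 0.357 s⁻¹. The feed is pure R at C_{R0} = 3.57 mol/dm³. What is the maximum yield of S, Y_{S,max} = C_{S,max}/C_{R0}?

0.178

Evaluating C_S at τ_opt = ln(k₂/k₁)/(k₂−k₁) gives C_{S,max}/C_{R0} = (k₁/k₂)^[k₂/(k₂−k₁)].
= (0.106/0.357)^(0.357/(0.357−0.106)) = (0.2969)^(1.422) = 0.1778.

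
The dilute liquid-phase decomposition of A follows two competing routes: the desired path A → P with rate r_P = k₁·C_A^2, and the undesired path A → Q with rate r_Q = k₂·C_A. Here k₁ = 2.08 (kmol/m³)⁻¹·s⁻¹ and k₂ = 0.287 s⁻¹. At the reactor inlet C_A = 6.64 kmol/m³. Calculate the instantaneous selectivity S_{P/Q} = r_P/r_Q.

S_{P/Q} = r_P/r_Q = (k₁·C_A^2)/(k₂·C_A) = (k₁/k₂)·C_A.
= (2.08×6.640^2) / (0.287×6.640) = 91.71/1.906 = 48.1.

48.1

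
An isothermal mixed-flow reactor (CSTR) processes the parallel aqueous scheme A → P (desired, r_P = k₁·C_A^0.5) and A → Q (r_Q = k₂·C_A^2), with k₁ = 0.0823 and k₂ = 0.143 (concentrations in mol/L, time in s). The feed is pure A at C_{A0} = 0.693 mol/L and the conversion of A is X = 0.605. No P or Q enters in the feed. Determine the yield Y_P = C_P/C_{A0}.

0.484

Exit C_A = C_{A0}(1−X) = 0.693×0.395 = 0.2737 mol/L.
In a CSTR the entire volume is at exit conditions, so r_P = 0.0823×0.2737^0.5 = 0.04306 and r_Q = 0.143×0.2737^2 = 0.01072.
Fraction of consumed A going to P: r_P/(r_P+r_Q) = 0.8007.
C_P = 0.8007·C_{A0}·X = 0.8007×0.693×0.605 = 0.336 mol/L; Y_P = C_P/C_{A0} = 0.484.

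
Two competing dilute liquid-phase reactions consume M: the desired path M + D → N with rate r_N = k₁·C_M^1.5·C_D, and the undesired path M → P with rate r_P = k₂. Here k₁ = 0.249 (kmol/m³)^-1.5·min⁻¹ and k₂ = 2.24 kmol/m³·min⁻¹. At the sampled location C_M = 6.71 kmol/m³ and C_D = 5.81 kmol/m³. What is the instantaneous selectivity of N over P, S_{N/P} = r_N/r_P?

11.2

S_{N/P} = r_N/r_P = (k₁·C_M^1.5·C_D)/(k₂) = (k₁/k₂)·C_M^1.5·C_D.
= (0.249×6.710^1.5×5.810) / (2.24) = 25.15/2.240 = 11.2.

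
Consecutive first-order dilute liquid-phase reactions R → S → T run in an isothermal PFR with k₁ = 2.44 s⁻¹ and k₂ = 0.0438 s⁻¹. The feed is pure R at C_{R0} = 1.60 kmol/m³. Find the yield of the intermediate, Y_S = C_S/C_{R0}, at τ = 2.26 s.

0.918

The intermediate concentration in a first-order A→B→C sequence is C_S = k₁C_{R0}(e^(−k₁τ) − e^(−k₂τ))/(k₂−k₁).
e^(−k₁τ) = e^(−2.44×2.26) = e^(−5.514) = 0.004028; e^(−k₂τ) = e^(−0.09899) = 0.9058.
C_S = 2.44×1.60/(0.0438−2.44) × (0.004028−0.9058) = (-1.629)×(-0.9017) = 1.469 kmol/m³.
Y_S = C_S/C_{R0} = 1.469/1.60 = 0.918.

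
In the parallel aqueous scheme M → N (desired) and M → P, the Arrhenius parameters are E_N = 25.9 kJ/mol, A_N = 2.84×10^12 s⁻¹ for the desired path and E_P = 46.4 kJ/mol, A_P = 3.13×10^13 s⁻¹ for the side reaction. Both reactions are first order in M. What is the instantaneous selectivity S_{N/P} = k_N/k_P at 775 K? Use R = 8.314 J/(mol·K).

2.19

k_N/k_P = (A_N/A_P)·exp[−(E_N−E_P)/(RT)] = (A_N/A_P)·exp[(E_P−E_N)/(RT)].
(E_P−E_N)/(RT) = (46.4−25.9)×10³/(8.314×775) = 20500/6443 = 3.182.
k_N/k_P = (2.84×10^12/3.13×10^13)·exp(3.182) = 0.09073 × 24.08 = 2.19.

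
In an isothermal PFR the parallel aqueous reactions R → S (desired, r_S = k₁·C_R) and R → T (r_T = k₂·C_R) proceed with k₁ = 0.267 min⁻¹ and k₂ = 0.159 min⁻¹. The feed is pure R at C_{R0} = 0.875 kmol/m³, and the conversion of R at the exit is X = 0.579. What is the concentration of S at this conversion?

0.318 kmol/m³

C_R = C_{R0}(1−X) = 0.3684 kmol/m³.
Both paths are first order in R, so the instantaneous fraction to S is constant: dC_S/d(−C_R) = k₁/(k₁+k₂) = 0.6268.
C_S = 0.6268·(C_{R0}−C_R) = 0.6268×0.5066 = 0.318 kmol/m³.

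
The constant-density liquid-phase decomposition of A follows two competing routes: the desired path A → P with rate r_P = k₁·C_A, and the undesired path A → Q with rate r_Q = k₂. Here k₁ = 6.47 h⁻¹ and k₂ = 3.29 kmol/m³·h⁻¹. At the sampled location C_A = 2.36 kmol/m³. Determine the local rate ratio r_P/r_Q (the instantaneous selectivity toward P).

4.64

S_{P/Q} = r_P/r_Q = (k₁·C_A)/(k₂) = (k₁/k₂)·C_A.
= (6.47×2.360) / (3.29) = 15.27/3.290 = 4.64.
Since the desired path is higher order in A, keeping C_A high (PFR or concentrated feed) favours P.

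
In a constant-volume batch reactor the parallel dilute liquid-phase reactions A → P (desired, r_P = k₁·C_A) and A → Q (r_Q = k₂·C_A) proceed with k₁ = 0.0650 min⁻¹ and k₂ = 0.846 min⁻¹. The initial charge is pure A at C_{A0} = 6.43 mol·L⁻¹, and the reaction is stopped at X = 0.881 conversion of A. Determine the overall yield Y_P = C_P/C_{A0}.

0.0629

C_A = C_{A0}(1−X) = 0.7652 mol·L⁻¹.
Both paths are first order in A, so the instantaneous fraction to P is constant: dC_P/d(−C_A) = k₁/(k₁+k₂) = 0.07135.
C_P = 0.07135·(C_{A0}−C_A) = 0.07135×5.665 = 0.404 mol·L⁻¹.
Y_P = C_P/C_{A0} = 0.4042/6.43 = 0.0629.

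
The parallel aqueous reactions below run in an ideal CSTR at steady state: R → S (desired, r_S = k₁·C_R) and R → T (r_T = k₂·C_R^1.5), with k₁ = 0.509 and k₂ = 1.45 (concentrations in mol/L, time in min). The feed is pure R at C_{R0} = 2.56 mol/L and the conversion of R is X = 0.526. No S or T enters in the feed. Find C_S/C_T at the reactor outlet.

Exit C_R = C_{R0}(1−X) = 2.56×0.474 = 1.213 mol/L.
A CSTR operates uniformly at the exit composition, giving r_S = 0.6176 and r_T = 1.938 (each k·C_R^n at C_R = 1.213).
Overall selectivity = C_S/C_T = r_Sτ/(r_Tτ) = r_S/r_T = 0.319.

0.319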